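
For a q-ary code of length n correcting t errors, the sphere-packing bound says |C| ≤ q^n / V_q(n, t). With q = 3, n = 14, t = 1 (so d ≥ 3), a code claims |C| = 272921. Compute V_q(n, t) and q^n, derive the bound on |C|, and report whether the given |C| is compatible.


V_q(n, t) = 29, q^n = 4782969, Hamming bound = 164929, |C| = 272921 > bound (violated).

Step 1: Compute V_q(n, t) = Σ_{j=0}^1 C(n, j) (q−1)^j.
  j = 0: C(14,0)·(2)^0 = 1·1 = 1.
  j = 1: C(14,1)·(2)^1 = 14·2 = 28.
  V_q(n, t) = 1 + 28 = 29.
Step 2: q^n = 3^14 = 4782969.
Step 3: Hamming bound ⌊q^n / V_q(n,t)⌋ = ⌊4782969/29⌋ = 164929.
Step 4: Compare |C| = 272921 to 164929: violated.
The claimed |C| lies above the Hamming bound, so no 3-ary code of length 14 with d ≥ 3 can have 272921 codewords.


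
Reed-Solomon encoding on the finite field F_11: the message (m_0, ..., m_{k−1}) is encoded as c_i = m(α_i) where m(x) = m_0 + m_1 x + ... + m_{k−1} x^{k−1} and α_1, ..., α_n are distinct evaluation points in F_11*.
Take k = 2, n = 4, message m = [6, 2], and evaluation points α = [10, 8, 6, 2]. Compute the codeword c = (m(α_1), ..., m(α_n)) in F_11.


c = [4, 0, 7, 10]

Message polynomial: m(x) = 6 + 2·x (mod 11).
For each evaluation point α_i, compute m(α_i) mod 11:
  α_1 = 10: Horner steps 2 → 4, so m(10) = 4.
  α_2 = 8: Horner steps 2 → 0, so m(8) = 0.
  α_3 = 6: Horner steps 2 → 7, so m(6) = 7.
  α_4 = 2: Horner steps 2 → 10, so m(2) = 10.
Codeword c = [4, 0, 7, 10] ∈ F_11^4.


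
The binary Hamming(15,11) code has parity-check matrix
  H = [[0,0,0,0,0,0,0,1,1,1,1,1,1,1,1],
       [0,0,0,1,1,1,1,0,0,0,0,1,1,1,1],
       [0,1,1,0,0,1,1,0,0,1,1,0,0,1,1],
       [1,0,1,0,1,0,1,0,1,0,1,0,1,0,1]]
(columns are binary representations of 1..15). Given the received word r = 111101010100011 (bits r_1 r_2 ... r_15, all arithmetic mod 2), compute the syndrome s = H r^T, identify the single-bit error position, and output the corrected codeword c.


s = (0, 0, 0, 1)^T, error position = 1, corrected codeword c = 011101010100011

Compute s = H r^T mod 2 one row at a time:
  s_1 = 1 + 0 + 1 + 0 + 0 + 0 + 1 + 1 = 4 ≡ 0 (mod 2).
  s_2 = 1 + 0 + 1 + 0 + 0 + 0 + 1 + 1 = 4 ≡ 0 (mod 2).
  s_3 = 1 + 1 + 1 + 0 + 1 + 0 + 1 + 1 = 6 ≡ 0 (mod 2).
  s_4 = 1 + 1 + 0 + 0 + 0 + 0 + 0 + 1 = 3 ≡ 1 (mod 2).
s = (0, 0, 0, 1)^T — this equals column 1 of H (binary 0001), so error is at position 1.
Correct: flip bit 1 of r = 111101010100011 to get c = 011101010100011.


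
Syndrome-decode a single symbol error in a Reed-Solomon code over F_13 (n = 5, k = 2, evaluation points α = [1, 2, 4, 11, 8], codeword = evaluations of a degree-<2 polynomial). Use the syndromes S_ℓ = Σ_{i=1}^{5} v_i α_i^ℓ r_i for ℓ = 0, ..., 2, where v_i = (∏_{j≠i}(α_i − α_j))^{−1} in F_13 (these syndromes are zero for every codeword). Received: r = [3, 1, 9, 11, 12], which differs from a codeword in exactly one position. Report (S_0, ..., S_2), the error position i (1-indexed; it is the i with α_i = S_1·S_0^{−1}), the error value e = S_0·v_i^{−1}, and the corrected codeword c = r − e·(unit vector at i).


S = (3, 3, 3), error at position 1, error magnitude e = 6, c = [10, 1, 9, 11, 12].

Step 1: column multipliers v_i = (∏_{j≠i}(α_i − α_j))^{−1} mod 13.
  i = 1 (α = 1): (1−2)(1−4)(1−11)(1−8) = (−1)·(−3)·(−10)·(−7) = 210 ≡ 2, so v_1 = 2^{−1} = 7 (mod 13).
  i = 2 (α = 2): (2−1)(2−4)(2−11)(2−8) = 1·(−2)·(−9)·(−6) = −108 ≡ 9, so v_2 = 9^{−1} = 3 (mod 13).
  i = 3 (α = 4): (4−1)(4−2)(4−11)(4−8) = 3·2·(−7)·(−4) = 168 ≡ 12, so v_3 = 12^{−1} = 12 (mod 13).
  i = 4 (α = 11): (11−1)(11−2)(11−4)(11−8) = 10·9·7·3 = 1890 ≡ 5, so v_4 = 5^{−1} = 8 (mod 13).
  i = 5 (α = 8): (8−1)(8−2)(8−4)(8−11) = 7·6·4·(−3) = −504 ≡ 3, so v_5 = 3^{−1} = 9 (mod 13).
  v = [7, 3, 12, 8, 9].
Step 2: syndromes of r = [3, 1, 9, 11, 12] (all sums mod 13).
  S_0 = Σ v_i r_i = 7·3 + 3·1 + 12·9 + 8·11 + 9·12 = 328 ≡ 3.
  S_1 = Σ v_i α_i r_i = 7·1·3 + 3·2·1 + 12·4·9 + 8·11·11 + 9·8·12 = 2291 ≡ 3.
  α_i^2 mod 13 = [1, 4, 3, 4, 12].
  S_2 = Σ v_i α_i^2 r_i = 7·1·3 + 3·4·1 + 12·3·9 + 8·4·11 + 9·12·12 = 2005 ≡ 3.
  S = (3, 3, 3) ≠ 0, so r is not a codeword (an error is present).
Step 3: locate the error. For a single error e at position i, S_ℓ = v_i·e·α_i^ℓ, so α_err = S_1/S_0.
  S_0^{−1} = 3^{−1} = 9 (mod 13), so α_err = 3·9 = 27 ≡ 1 = α_1. Error position i = 1.
  Consistency check: S_2/S_1 = 3·9 = 27 ≡ 1 = α_err ✓ (single-error assumption holds).
Step 4: error magnitude e = S_0/v_1 = S_0·∏_{j≠1}(α_1 − α_j) = 3·2 = 6 ≡ 6 (mod 13).
Step 5: correct position 1: c_1 = r_1 − e = 3 − 6 ≡ 10 (mod 13). Hence c = [10, 1, 9, 11, 12].
  Check: interpolating c through the α_i gives m(x) = 6 + 4·x (degree < 2) with m(α_i) = c_i for every i, so c is indeed a codeword.


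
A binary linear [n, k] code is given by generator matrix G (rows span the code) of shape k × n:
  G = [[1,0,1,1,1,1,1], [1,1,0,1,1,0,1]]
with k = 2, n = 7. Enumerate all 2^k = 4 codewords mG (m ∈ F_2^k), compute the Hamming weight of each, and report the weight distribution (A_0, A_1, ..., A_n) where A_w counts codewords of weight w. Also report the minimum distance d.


Weight distribution: A_0 = 1, A_3 = 1, A_5 = 1, A_6 = 1. Minimum distance d = 3.

Enumerate all 2^2 = 4 messages m ∈ F_2^2.
For each, compute codeword c = mG in F_2^7, then tally its weight.
  m = 00 → c = 0000000, weight = 0.
  m = 10 → c = 1011111, weight = 6.
  m = 01 → c = 1101101, weight = 5.
  m = 11 → c = 0110010, weight = 3.
Tally weights:
  weight 0: 1 codewords.
  weight 3: 1 codewords.
  weight 5: 1 codewords.
  weight 6: 1 codewords.
Minimum distance d = smallest w > 0 with A_w > 0 = 3.
Sanity: Σ A_w = 4 = 2^2 = 4 ✓.


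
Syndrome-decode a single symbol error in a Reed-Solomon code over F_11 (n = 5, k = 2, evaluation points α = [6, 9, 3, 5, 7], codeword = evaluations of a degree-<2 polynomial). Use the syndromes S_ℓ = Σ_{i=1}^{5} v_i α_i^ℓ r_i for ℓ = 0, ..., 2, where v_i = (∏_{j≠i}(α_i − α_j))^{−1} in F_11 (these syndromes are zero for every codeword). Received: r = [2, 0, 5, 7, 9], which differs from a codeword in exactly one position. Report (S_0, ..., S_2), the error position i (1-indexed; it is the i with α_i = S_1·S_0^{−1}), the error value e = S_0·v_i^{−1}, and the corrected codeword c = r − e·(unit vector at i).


S = (3, 7, 9), error at position 1, error magnitude e = 5, c = [8, 0, 5, 7, 9].

Step 1: column multipliers v_i = (∏_{j≠i}(α_i − α_j))^{−1} mod 11.
  i = 1 (α = 6): (6−9)(6−3)(6−5)(6−7) = (−3)·3·1·(−1) = 9 ≡ 9, so v_1 = 9^{−1} = 5 (mod 11).
  i = 2 (α = 9): (9−6)(9−3)(9−5)(9−7) = 3·6·4·2 = 144 ≡ 1, so v_2 = 1^{−1} = 1 (mod 11).
  i = 3 (α = 3): (3−6)(3−9)(3−5)(3−7) = (−3)·(−6)·(−2)·(−4) = 144 ≡ 1, so v_3 = 1^{−1} = 1 (mod 11).
  i = 4 (α = 5): (5−6)(5−9)(5−3)(5−7) = (−1)·(−4)·2·(−2) = −16 ≡ 6, so v_4 = 6^{−1} = 2 (mod 11).
  i = 5 (α = 7): (7−6)(7−9)(7−3)(7−5) = 1·(−2)·4·2 = −16 ≡ 6, so v_5 = 6^{−1} = 2 (mod 11).
  v = [5, 1, 1, 2, 2].
Step 2: syndromes of r = [2, 0, 5, 7, 9] (all sums mod 11).
  S_0 = Σ v_i r_i = 5·2 + 1·0 + 1·5 + 2·7 + 2·9 = 47 ≡ 3.
  S_1 = Σ v_i α_i r_i = 5·6·2 + 1·9·0 + 1·3·5 + 2·5·7 + 2·7·9 = 271 ≡ 7.
  α_i^2 mod 11 = [3, 4, 9, 3, 5].
  S_2 = Σ v_i α_i^2 r_i = 5·3·2 + 1·4·0 + 1·9·5 + 2·3·7 + 2·5·9 = 207 ≡ 9.
  S = (3, 7, 9) ≠ 0, so r is not a codeword (an error is present).
Step 3: locate the error. For a single error e at position i, S_ℓ = v_i·e·α_i^ℓ, so α_err = S_1/S_0.
  S_0^{−1} = 3^{−1} = 4 (mod 11), so α_err = 7·4 = 28 ≡ 6 = α_1. Error position i = 1.
  Consistency check: S_2/S_1 = 9·8 = 72 ≡ 6 = α_err ✓ (single-error assumption holds).
Step 4: error magnitude e = S_0/v_1 = S_0·∏_{j≠1}(α_1 − α_j) = 3·9 = 27 ≡ 5 (mod 11).
Step 5: correct position 1: c_1 = r_1 − e = 2 − 5 ≡ 8 (mod 11). Hence c = [8, 0, 5, 7, 9].
  Check: interpolating c through the α_i gives m(x) = 2 + 1·x (degree < 2) with m(α_i) = c_i for every i, so c is indeed a codeword.


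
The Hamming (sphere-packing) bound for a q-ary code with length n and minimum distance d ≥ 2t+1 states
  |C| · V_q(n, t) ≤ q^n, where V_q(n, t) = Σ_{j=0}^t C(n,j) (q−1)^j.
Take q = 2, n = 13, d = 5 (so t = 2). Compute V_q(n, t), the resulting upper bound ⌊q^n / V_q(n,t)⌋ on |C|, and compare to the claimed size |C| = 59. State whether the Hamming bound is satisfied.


V_q(n, t) = 92, q^n = 8192, Hamming bound = 89, |C| = 59 ≤ bound (satisfied).

Step 1: Compute V_q(n, t) = Σ_{j=0}^2 C(n, j) (q−1)^j.
  j = 0: C(13,0)·(1)^0 = 1·1 = 1.
  j = 1: C(13,1)·(1)^1 = 13·1 = 13.
  j = 2: C(13,2)·(1)^2 = 78·1 = 78.
  V_q(n, t) = 1 + 13 + 78 = 92.
Step 2: q^n = 2^13 = 8192.
Step 3: Hamming bound ⌊q^n / V_q(n,t)⌋ = ⌊8192/92⌋ = 89.
Step 4: Compare |C| = 59 to 89: satisfied.
The claimed |C| lies below the Hamming bound.


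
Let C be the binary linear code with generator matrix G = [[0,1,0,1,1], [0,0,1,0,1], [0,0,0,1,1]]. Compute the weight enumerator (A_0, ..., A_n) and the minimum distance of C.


Weight distribution: A_0 = 1, A_1 = 1, A_2 = 3, A_3 = 3. Minimum distance d = 1.

Enumerate all 2^3 = 8 messages m ∈ F_2^3.
For each, compute codeword c = mG in F_2^5, then tally its weight.
  m = 000 → c = 00000, weight = 0.
  m = 100 → c = 01011, weight = 3.
  m = 010 → c = 00101, weight = 2.
  m = 110 → c = 01110, weight = 3.
  m = 001 → c = 00011, weight = 2.
  m = 101 → c = 01000, weight = 1.
  m = 011 → c = 00110, weight = 2.
  m = 111 → c = 01101, weight = 3.
Tally weights:
  weight 0: 1 codewords.
  weight 1: 1 codewords.
  weight 2: 3 codewords.
  weight 3: 3 codewords.
Minimum distance d = smallest w > 0 with A_w > 0 = 1.
Sanity: Σ A_w = 8 = 2^3 = 8 ✓.


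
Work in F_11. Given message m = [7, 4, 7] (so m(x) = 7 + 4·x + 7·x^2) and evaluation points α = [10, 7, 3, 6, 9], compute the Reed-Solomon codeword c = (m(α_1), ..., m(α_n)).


c = [10, 4, 5, 8, 5]

Message polynomial: m(x) = 7 + 4·x + 7·x^2 (mod 11).
For each evaluation point α_i, compute m(α_i) mod 11:
  α_1 = 10: Horner steps 7 → 8 → 10, so m(10) = 10.
  α_2 = 7: Horner steps 7 → 9 → 4, so m(7) = 4.
  α_3 = 3: Horner steps 7 → 3 → 5, so m(3) = 5.
  α_4 = 6: Horner steps 7 → 2 → 8, so m(6) = 8.
  α_5 = 9: Horner steps 7 → 1 → 5, so m(9) = 5.
Codeword c = [10, 4, 5, 8, 5] ∈ F_11^5.


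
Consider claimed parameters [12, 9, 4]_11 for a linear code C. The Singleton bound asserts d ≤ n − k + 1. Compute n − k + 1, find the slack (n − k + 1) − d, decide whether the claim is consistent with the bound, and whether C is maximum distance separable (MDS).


Singleton RHS = n − k + 1 = 4, slack = 0, bound satisfied, MDS.

Singleton bound: d ≤ n − k + 1.
Here n = 12, k = 9, so n − k + 1 = 4.
Given d = 4, check d ≤ 4: YES.
Slack = (n − k + 1) − d = 0.
The code is MDS (slack = 0).
Description: the claimed parameters are [12, 9, 4]_11; such a code would be MDS (meets Singleton bound).


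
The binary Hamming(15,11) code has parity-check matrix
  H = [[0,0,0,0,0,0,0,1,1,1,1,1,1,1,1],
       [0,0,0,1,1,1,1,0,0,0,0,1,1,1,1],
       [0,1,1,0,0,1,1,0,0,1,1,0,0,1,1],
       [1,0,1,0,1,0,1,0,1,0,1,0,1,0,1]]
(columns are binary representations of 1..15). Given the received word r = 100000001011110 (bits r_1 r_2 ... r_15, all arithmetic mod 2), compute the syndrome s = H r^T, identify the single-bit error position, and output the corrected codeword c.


s = (1, 1, 0, 0)^T, error position = 12, corrected codeword c = 100000001010110

Compute s = H r^T mod 2 one row at a time:
  s_1 = 0 + 1 + 0 + 1 + 1 + 1 + 1 + 0 = 5 ≡ 1 (mod 2).
  s_2 = 0 + 0 + 0 + 0 + 1 + 1 + 1 + 0 = 3 ≡ 1 (mod 2).
  s_3 = 0 + 0 + 0 + 0 + 0 + 1 + 1 + 0 = 2 ≡ 0 (mod 2).
  s_4 = 1 + 0 + 0 + 0 + 1 + 1 + 1 + 0 = 4 ≡ 0 (mod 2).
s = (1, 1, 0, 0)^T — this equals column 12 of H (binary 1100), so error is at position 12.
Correct: flip bit 12 of r = 100000001011110 to get c = 100000001010110.


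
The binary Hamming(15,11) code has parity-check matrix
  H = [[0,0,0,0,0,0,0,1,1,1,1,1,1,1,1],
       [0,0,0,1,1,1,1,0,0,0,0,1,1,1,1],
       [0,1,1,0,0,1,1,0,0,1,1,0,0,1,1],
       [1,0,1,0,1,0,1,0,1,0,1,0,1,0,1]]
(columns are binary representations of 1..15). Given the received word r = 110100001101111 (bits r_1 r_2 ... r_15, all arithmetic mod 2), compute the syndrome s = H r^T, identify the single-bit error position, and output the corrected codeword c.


s = (0, 1, 0, 0)^T, error position = 4, corrected codeword c = 110000001101111

Compute s = H r^T mod 2 one row at a time:
  s_1 = 0 + 1 + 1 + 0 + 1 + 1 + 1 + 1 = 6 ≡ 0 (mod 2).
  s_2 = 1 + 0 + 0 + 0 + 1 + 1 + 1 + 1 = 5 ≡ 1 (mod 2).
  s_3 = 1 + 0 + 0 + 0 + 1 + 0 + 1 + 1 = 4 ≡ 0 (mod 2).
  s_4 = 1 + 0 + 0 + 0 + 1 + 0 + 1 + 1 = 4 ≡ 0 (mod 2).
s = (0, 1, 0, 0)^T — this equals column 4 of H (binary 0100), so error is at position 4.
Correct: flip bit 4 of r = 110100001101111 to get c = 110000001101111.


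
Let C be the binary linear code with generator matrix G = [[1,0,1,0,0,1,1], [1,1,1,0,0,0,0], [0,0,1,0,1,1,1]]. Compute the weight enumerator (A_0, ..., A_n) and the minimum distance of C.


Weight distribution: A_0 = 1, A_2 = 1, A_3 = 3, A_4 = 2, A_5 = 1. Minimum distance d = 2.

Enumerate all 2^3 = 8 messages m ∈ F_2^3.
For each, compute codeword c = mG in F_2^7, then tally its weight.
  m = 000 → c = 0000000, weight = 0.
  m = 100 → c = 1010011, weight = 4.
  m = 010 → c = 1110000, weight = 3.
  m = 110 → c = 0100011, weight = 3.
  m = 001 → c = 0010111, weight = 4.
  m = 101 → c = 1000100, weight = 2.
  m = 011 → c = 1100111, weight = 5.
  m = 111 → c = 0110100, weight = 3.
Tally weights:
  weight 0: 1 codewords.
  weight 2: 1 codewords.
  weight 3: 3 codewords.
  weight 4: 2 codewords.
  weight 5: 1 codewords.
Minimum distance d = smallest w > 0 with A_w > 0 = 2.
Sanity: Σ A_w = 8 = 2^3 = 8 ✓.


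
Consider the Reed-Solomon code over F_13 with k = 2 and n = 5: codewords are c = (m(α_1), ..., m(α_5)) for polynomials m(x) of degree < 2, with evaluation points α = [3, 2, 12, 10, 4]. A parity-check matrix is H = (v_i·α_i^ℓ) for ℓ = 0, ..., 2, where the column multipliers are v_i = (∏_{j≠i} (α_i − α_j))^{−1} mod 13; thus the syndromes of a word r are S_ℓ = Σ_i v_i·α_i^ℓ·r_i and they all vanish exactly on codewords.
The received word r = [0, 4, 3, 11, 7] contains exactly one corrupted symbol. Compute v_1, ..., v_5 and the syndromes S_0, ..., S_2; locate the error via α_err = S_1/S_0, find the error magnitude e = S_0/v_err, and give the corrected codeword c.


S = (10, 1, 4), error at position 5, error magnitude e = 11, c = [0, 4, 3, 11, 9].

Step 1: column multipliers v_i = (∏_{j≠i}(α_i − α_j))^{−1} mod 13.
  i = 1 (α = 3): (3−2)(3−12)(3−10)(3−4) = 1·(−9)·(−7)·(−1) = −63 ≡ 2, so v_1 = 2^{−1} = 7 (mod 13).
  i = 2 (α = 2): (2−3)(2−12)(2−10)(2−4) = (−1)·(−10)·(−8)·(−2) = 160 ≡ 4, so v_2 = 4^{−1} = 10 (mod 13).
  i = 3 (α = 12): (12−3)(12−2)(12−10)(12−4) = 9·10·2·8 = 1440 ≡ 10, so v_3 = 10^{−1} = 4 (mod 13).
  i = 4 (α = 10): (10−3)(10−2)(10−12)(10−4) = 7·8·(−2)·6 = −672 ≡ 4, so v_4 = 4^{−1} = 10 (mod 13).
  i = 5 (α = 4): (4−3)(4−2)(4−12)(4−10) = 1·2·(−8)·(−6) = 96 ≡ 5, so v_5 = 5^{−1} = 8 (mod 13).
  v = [7, 10, 4, 10, 8].
Step 2: syndromes of r = [0, 4, 3, 11, 7] (all sums mod 13).
  S_0 = Σ v_i r_i = 7·0 + 10·4 + 4·3 + 10·11 + 8·7 = 218 ≡ 10.
  S_1 = Σ v_i α_i r_i = 7·3·0 + 10·2·4 + 4·12·3 + 10·10·11 + 8·4·7 = 1548 ≡ 1.
  α_i^2 mod 13 = [9, 4, 1, 9, 3].
  S_2 = Σ v_i α_i^2 r_i = 7·9·0 + 10·4·4 + 4·1·3 + 10·9·11 + 8·3·7 = 1330 ≡ 4.
  S = (10, 1, 4) ≠ 0, so r is not a codeword (an error is present).
Step 3: locate the error. For a single error e at position i, S_ℓ = v_i·e·α_i^ℓ, so α_err = S_1/S_0.
  S_0^{−1} = 10^{−1} = 4 (mod 13), so α_err = 1·4 = 4 ≡ 4 = α_5. Error position i = 5.
  Consistency check: S_2/S_1 = 4·1 = 4 ≡ 4 = α_err ✓ (single-error assumption holds).
Step 4: error magnitude e = S_0/v_5 = S_0·∏_{j≠5}(α_5 − α_j) = 10·5 = 50 ≡ 11 (mod 13).
Step 5: correct position 5: c_5 = r_5 − e = 7 − 11 ≡ 9 (mod 13). Hence c = [0, 4, 3, 11, 9].
  Check: interpolating c through the α_i gives m(x) = 12 + 9·x (degree < 2) with m(α_i) = c_i for every i, so c is indeed a codeword.


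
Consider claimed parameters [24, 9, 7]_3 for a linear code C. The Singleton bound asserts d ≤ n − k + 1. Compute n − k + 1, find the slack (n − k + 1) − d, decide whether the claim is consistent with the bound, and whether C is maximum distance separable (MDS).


Singleton RHS = n − k + 1 = 16, slack = 9, bound satisfied, not MDS.

Singleton bound: d ≤ n − k + 1.
Here n = 24, k = 9, so n − k + 1 = 16.
Given d = 7, check d ≤ 16: YES.
Slack = (n − k + 1) − d = 9.
The code is NOT MDS (slack = 9 > 0).
Description: the claimed parameters are [24, 9, 7]_3; such a code would be non-MDS.


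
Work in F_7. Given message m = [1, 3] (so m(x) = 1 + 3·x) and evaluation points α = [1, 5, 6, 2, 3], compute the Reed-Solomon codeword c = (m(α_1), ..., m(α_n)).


c = [4, 2, 5, 0, 3]

Message polynomial: m(x) = 1 + 3·x (mod 7).
For each evaluation point α_i, compute m(α_i) mod 7:
  α_1 = 1: Horner steps 3 → 4, so m(1) = 4.
  α_2 = 5: Horner steps 3 → 2, so m(5) = 2.
  α_3 = 6: Horner steps 3 → 5, so m(6) = 5.
  α_4 = 2: Horner steps 3 → 0, so m(2) = 0.
  α_5 = 3: Horner steps 3 → 3, so m(3) = 3.
Codeword c = [4, 2, 5, 0, 3] ∈ F_7^5.


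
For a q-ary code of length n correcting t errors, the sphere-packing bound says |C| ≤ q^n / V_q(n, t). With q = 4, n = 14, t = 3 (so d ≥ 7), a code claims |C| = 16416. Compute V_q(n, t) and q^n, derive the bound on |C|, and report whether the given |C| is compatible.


V_q(n, t) = 10690, q^n = 268435456, Hamming bound = 25110, |C| = 16416 ≤ bound (satisfied).

Step 1: Compute V_q(n, t) = Σ_{j=0}^3 C(n, j) (q−1)^j.
  j = 0: C(14,0)·(3)^0 = 1·1 = 1.
  j = 1: C(14,1)·(3)^1 = 14·3 = 42.
  j = 2: C(14,2)·(3)^2 = 91·9 = 819.
  j = 3: C(14,3)·(3)^3 = 364·27 = 9828.
  V_q(n, t) = 1 + 42 + 819 + 9828 = 10690.
Step 2: q^n = 4^14 = 268435456.
Step 3: Hamming bound ⌊q^n / V_q(n,t)⌋ = ⌊268435456/10690⌋ = 25110.
Step 4: Compare |C| = 16416 to 25110: satisfied.
The claimed |C| lies below the Hamming bound.


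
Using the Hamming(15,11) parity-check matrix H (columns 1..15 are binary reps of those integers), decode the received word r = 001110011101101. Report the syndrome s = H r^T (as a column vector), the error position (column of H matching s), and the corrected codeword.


s = (0, 1, 1, 1)^T, error position = 7, corrected codeword c = 001110111101101

Compute s = H r^T mod 2 one row at a time:
  s_1 = 1 + 1 + 1 + 0 + 1 + 1 + 0 + 1 = 6 ≡ 0 (mod 2).
  s_2 = 1 + 1 + 0 + 0 + 1 + 1 + 0 + 1 = 5 ≡ 1 (mod 2).
  s_3 = 0 + 1 + 0 + 0 + 1 + 0 + 0 + 1 = 3 ≡ 1 (mod 2).
  s_4 = 0 + 1 + 1 + 0 + 1 + 0 + 1 + 1 = 5 ≡ 1 (mod 2).
s = (0, 1, 1, 1)^T — this equals column 7 of H (binary 0111), so error is at position 7.
Correct: flip bit 7 of r = 001110011101101 to get c = 001110111101101.


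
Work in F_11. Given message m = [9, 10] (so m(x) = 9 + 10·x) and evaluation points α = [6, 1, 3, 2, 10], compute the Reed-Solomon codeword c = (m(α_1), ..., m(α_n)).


c = [3, 8, 6, 7, 10]

Message polynomial: m(x) = 9 + 10·x (mod 11).
For each evaluation point α_i, compute m(α_i) mod 11:
  α_1 = 6: Horner steps 10 → 3, so m(6) = 3.
  α_2 = 1: Horner steps 10 → 8, so m(1) = 8.
  α_3 = 3: Horner steps 10 → 6, so m(3) = 6.
  α_4 = 2: Horner steps 10 → 7, so m(2) = 7.
  α_5 = 10: Horner steps 10 → 10, so m(10) = 10.
Codeword c = [3, 8, 6, 7, 10] ∈ F_11^5.


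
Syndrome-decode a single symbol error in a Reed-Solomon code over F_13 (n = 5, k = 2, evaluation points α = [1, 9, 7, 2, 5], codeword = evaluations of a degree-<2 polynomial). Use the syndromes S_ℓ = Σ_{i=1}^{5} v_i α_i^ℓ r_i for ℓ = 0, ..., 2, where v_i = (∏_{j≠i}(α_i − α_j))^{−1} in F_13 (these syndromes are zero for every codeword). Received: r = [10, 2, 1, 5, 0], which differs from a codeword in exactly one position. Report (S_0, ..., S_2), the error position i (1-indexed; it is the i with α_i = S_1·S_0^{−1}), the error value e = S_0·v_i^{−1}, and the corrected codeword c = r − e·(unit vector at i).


S = (9, 9, 9), error at position 1, error magnitude e = 12, c = [11, 2, 1, 5, 0].

Step 1: column multipliers v_i = (∏_{j≠i}(α_i − α_j))^{−1} mod 13.
  i = 1 (α = 1): (1−9)(1−7)(1−2)(1−5) = (−8)·(−6)·(−1)·(−4) = 192 ≡ 10, so v_1 = 10^{−1} = 4 (mod 13).
  i = 2 (α = 9): (9−1)(9−7)(9−2)(9−5) = 8·2·7·4 = 448 ≡ 6, so v_2 = 6^{−1} = 11 (mod 13).
  i = 3 (α = 7): (7−1)(7−9)(7−2)(7−5) = 6·(−2)·5·2 = −120 ≡ 10, so v_3 = 10^{−1} = 4 (mod 13).
  i = 4 (α = 2): (2−1)(2−9)(2−7)(2−5) = 1·(−7)·(−5)·(−3) = −105 ≡ 12, so v_4 = 12^{−1} = 12 (mod 13).
  i = 5 (α = 5): (5−1)(5−9)(5−7)(5−2) = 4·(−4)·(−2)·3 = 96 ≡ 5, so v_5 = 5^{−1} = 8 (mod 13).
  v = [4, 11, 4, 12, 8].
Step 2: syndromes of r = [10, 2, 1, 5, 0] (all sums mod 13).
  S_0 = Σ v_i r_i = 4·10 + 11·2 + 4·1 + 12·5 + 8·0 = 126 ≡ 9.
  S_1 = Σ v_i α_i r_i = 4·1·10 + 11·9·2 + 4·7·1 + 12·2·5 + 8·5·0 = 386 ≡ 9.
  α_i^2 mod 13 = [1, 3, 10, 4, 12].
  S_2 = Σ v_i α_i^2 r_i = 4·1·10 + 11·3·2 + 4·10·1 + 12·4·5 + 8·12·0 = 386 ≡ 9.
  S = (9, 9, 9) ≠ 0, so r is not a codeword (an error is present).
Step 3: locate the error. For a single error e at position i, S_ℓ = v_i·e·α_i^ℓ, so α_err = S_1/S_0.
  S_0^{−1} = 9^{−1} = 3 (mod 13), so α_err = 9·3 = 27 ≡ 1 = α_1. Error position i = 1.
  Consistency check: S_2/S_1 = 9·3 = 27 ≡ 1 = α_err ✓ (single-error assumption holds).
Step 4: error magnitude e = S_0/v_1 = S_0·∏_{j≠1}(α_1 − α_j) = 9·10 = 90 ≡ 12 (mod 13).
Step 5: correct position 1: c_1 = r_1 − e = 10 − 12 ≡ 11 (mod 13). Hence c = [11, 2, 1, 5, 0].
  Check: interpolating c through the α_i gives m(x) = 4 + 7·x (degree < 2) with m(α_i) = c_i for every i, so c is indeed a codeword.


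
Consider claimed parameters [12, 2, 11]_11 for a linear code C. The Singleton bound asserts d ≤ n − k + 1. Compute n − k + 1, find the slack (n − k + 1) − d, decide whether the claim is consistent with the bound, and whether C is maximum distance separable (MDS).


Singleton RHS = n − k + 1 = 11, slack = 0, bound satisfied, MDS.

Singleton bound: d ≤ n − k + 1.
Here n = 12, k = 2, so n − k + 1 = 11.
Given d = 11, check d ≤ 11: YES.
Slack = (n − k + 1) − d = 0.
The code is MDS (slack = 0).
Description: the claimed parameters are [12, 2, 11]_11; such a code would be MDS (meets Singleton bound).


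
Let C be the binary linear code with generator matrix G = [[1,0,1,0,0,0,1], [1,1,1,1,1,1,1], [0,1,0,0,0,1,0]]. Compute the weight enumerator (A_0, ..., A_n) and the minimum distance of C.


Weight distribution: A_0 = 1, A_2 = 2, A_3 = 1, A_4 = 1, A_5 = 2, A_7 = 1. Minimum distance d = 2.

Enumerate all 2^3 = 8 messages m ∈ F_2^3.
For each, compute codeword c = mG in F_2^7, then tally its weight.
  m = 000 → c = 0000000, weight = 0.
  m = 100 → c = 1010001, weight = 3.
  m = 010 → c = 1111111, weight = 7.
  m = 110 → c = 0101110, weight = 4.
  m = 001 → c = 0100010, weight = 2.
  m = 101 → c = 1110011, weight = 5.
  m = 011 → c = 1011101, weight = 5.
  m = 111 → c = 0001100, weight = 2.
Tally weights:
  weight 0: 1 codewords.
  weight 2: 2 codewords.
  weight 3: 1 codewords.
  weight 4: 1 codewords.
  weight 5: 2 codewords.
  weight 7: 1 codewords.
Minimum distance d = smallest w > 0 with A_w > 0 = 2.
Sanity: Σ A_w = 8 = 2^3 = 8 ✓.


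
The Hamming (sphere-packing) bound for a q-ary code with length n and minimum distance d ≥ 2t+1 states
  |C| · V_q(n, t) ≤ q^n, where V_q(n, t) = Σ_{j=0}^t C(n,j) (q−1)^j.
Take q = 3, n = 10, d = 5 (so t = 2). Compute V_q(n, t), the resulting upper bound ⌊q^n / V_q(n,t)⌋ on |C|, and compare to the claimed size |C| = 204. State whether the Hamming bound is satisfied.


V_q(n, t) = 201, q^n = 59049, Hamming bound = 293, |C| = 204 ≤ bound (satisfied).

Step 1: Compute V_q(n, t) = Σ_{j=0}^2 C(n, j) (q−1)^j.
  j = 0: C(10,0)·(2)^0 = 1·1 = 1.
  j = 1: C(10,1)·(2)^1 = 10·2 = 20.
  j = 2: C(10,2)·(2)^2 = 45·4 = 180.
  V_q(n, t) = 1 + 20 + 180 = 201.
Step 2: q^n = 3^10 = 59049.
Step 3: Hamming bound ⌊q^n / V_q(n,t)⌋ = ⌊59049/201⌋ = 293.
Step 4: Compare |C| = 204 to 293: satisfied.
The claimed |C| lies below the Hamming bound.


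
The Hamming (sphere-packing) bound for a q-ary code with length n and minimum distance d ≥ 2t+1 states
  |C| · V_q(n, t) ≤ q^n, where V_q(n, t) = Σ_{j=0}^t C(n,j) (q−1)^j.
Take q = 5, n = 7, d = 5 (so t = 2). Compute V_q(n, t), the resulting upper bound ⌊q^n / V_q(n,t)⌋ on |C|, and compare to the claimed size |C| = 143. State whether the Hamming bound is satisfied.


V_q(n, t) = 365, q^n = 78125, Hamming bound = 214, |C| = 143 ≤ bound (satisfied).

Step 1: Compute V_q(n, t) = Σ_{j=0}^2 C(n, j) (q−1)^j.
  j = 0: C(7,0)·(4)^0 = 1·1 = 1.
  j = 1: C(7,1)·(4)^1 = 7·4 = 28.
  j = 2: C(7,2)·(4)^2 = 21·16 = 336.
  V_q(n, t) = 1 + 28 + 336 = 365.
Step 2: q^n = 5^7 = 78125.
Step 3: Hamming bound ⌊q^n / V_q(n,t)⌋ = ⌊78125/365⌋ = 214.
Step 4: Compare |C| = 143 to 214: satisfied.
The claimed |C| lies below the Hamming bound.


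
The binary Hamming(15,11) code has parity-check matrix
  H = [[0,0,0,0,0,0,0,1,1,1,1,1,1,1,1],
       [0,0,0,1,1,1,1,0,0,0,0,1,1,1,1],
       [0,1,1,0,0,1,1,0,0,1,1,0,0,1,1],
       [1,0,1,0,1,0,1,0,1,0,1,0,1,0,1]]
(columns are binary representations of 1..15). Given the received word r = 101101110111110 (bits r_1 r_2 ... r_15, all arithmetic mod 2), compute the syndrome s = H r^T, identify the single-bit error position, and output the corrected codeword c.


s = (0, 0, 0, 1)^T, error position = 1, corrected codeword c = 001101110111110

Compute s = H r^T mod 2 one row at a time:
  s_1 = 1 + 0 + 1 + 1 + 1 + 1 + 1 + 0 = 6 ≡ 0 (mod 2).
  s_2 = 1 + 0 + 1 + 1 + 1 + 1 + 1 + 0 = 6 ≡ 0 (mod 2).
  s_3 = 0 + 1 + 1 + 1 + 1 + 1 + 1 + 0 = 6 ≡ 0 (mod 2).
  s_4 = 1 + 1 + 0 + 1 + 0 + 1 + 1 + 0 = 5 ≡ 1 (mod 2).
s = (0, 0, 0, 1)^T — this equals column 1 of H (binary 0001), so error is at position 1.
Correct: flip bit 1 of r = 101101110111110 to get c = 001101110111110.


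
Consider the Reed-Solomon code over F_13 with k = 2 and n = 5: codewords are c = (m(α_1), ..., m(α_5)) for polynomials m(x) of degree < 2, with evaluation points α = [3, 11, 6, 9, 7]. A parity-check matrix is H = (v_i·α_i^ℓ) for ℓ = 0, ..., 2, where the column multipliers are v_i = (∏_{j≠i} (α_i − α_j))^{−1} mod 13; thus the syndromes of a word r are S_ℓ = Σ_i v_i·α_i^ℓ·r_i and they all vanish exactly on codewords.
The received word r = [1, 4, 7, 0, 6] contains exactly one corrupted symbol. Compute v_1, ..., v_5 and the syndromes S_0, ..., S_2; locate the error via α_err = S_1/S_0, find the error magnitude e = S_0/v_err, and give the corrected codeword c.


S = (6, 3, 8), error at position 5, error magnitude e = 10, c = [1, 4, 7, 0, 9].

Step 1: column multipliers v_i = (∏_{j≠i}(α_i − α_j))^{−1} mod 13.
  i = 1 (α = 3): (3−11)(3−6)(3−9)(3−7) = (−8)·(−3)·(−6)·(−4) = 576 ≡ 4, so v_1 = 4^{−1} = 10 (mod 13).
  i = 2 (α = 11): (11−3)(11−6)(11−9)(11−7) = 8·5·2·4 = 320 ≡ 8, so v_2 = 8^{−1} = 5 (mod 13).
  i = 3 (α = 6): (6−3)(6−11)(6−9)(6−7) = 3·(−5)·(−3)·(−1) = −45 ≡ 7, so v_3 = 7^{−1} = 2 (mod 13).
  i = 4 (α = 9): (9−3)(9−11)(9−6)(9−7) = 6·(−2)·3·2 = −72 ≡ 6, so v_4 = 6^{−1} = 11 (mod 13).
  i = 5 (α = 7): (7−3)(7−11)(7−6)(7−9) = 4·(−4)·1·(−2) = 32 ≡ 6, so v_5 = 6^{−1} = 11 (mod 13).
  v = [10, 5, 2, 11, 11].
Step 2: syndromes of r = [1, 4, 7, 0, 6] (all sums mod 13).
  S_0 = Σ v_i r_i = 10·1 + 5·4 + 2·7 + 11·0 + 11·6 = 110 ≡ 6.
  S_1 = Σ v_i α_i r_i = 10·3·1 + 5·11·4 + 2·6·7 + 11·9·0 + 11·7·6 = 796 ≡ 3.
  α_i^2 mod 13 = [9, 4, 10, 3, 10].
  S_2 = Σ v_i α_i^2 r_i = 10·9·1 + 5·4·4 + 2·10·7 + 11·3·0 + 11·10·6 = 970 ≡ 8.
  S = (6, 3, 8) ≠ 0, so r is not a codeword (an error is present).
Step 3: locate the error. For a single error e at position i, S_ℓ = v_i·e·α_i^ℓ, so α_err = S_1/S_0.
  S_0^{−1} = 6^{−1} = 11 (mod 13), so α_err = 3·11 = 33 ≡ 7 = α_5. Error position i = 5.
  Consistency check: S_2/S_1 = 8·9 = 72 ≡ 7 = α_err ✓ (single-error assumption holds).
Step 4: error magnitude e = S_0/v_5 = S_0·∏_{j≠5}(α_5 − α_j) = 6·6 = 36 ≡ 10 (mod 13).
Step 5: correct position 5: c_5 = r_5 − e = 6 − 10 ≡ 9 (mod 13). Hence c = [1, 4, 7, 0, 9].
  Check: interpolating c through the α_i gives m(x) = 8 + 2·x (degree < 2) with m(α_i) = c_i for every i, so c is indeed a codeword.


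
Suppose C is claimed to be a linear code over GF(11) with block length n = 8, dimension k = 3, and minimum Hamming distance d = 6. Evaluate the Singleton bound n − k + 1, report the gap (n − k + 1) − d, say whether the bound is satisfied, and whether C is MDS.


Singleton RHS = n − k + 1 = 6, slack = 0, bound satisfied, MDS.

Singleton bound: d ≤ n − k + 1.
Here n = 8, k = 3, so n − k + 1 = 6.
Given d = 6, check d ≤ 6: YES.
Slack = (n − k + 1) − d = 0.
The code is MDS (slack = 0).
Description: the claimed parameters are [8, 3, 6]_11; such a code would be MDS (meets Singleton bound).


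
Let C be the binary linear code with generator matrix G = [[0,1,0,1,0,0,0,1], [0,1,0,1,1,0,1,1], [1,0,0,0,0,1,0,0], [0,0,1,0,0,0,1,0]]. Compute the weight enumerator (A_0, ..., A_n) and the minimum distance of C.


Weight distribution: A_0 = 1, A_2 = 4, A_3 = 1, A_4 = 3, A_5 = 4, A_7 = 3. Minimum distance d = 2.

Enumerate all 2^4 = 16 messages m ∈ F_2^4.
For each, compute codeword c = mG in F_2^8, then tally its weight.
  m = 0000 → c = 00000000, weight = 0.
  m = 1000 → c = 01010001, weight = 3.
  m = 0100 → c = 01011011, weight = 5.
  m = 1100 → c = 00001010, weight = 2.
  m = 0010 → c = 10000100, weight = 2.
  m = 1010 → c = 11010101, weight = 5.
  m = 0110 → c = 11011111, weight = 7.
  m = 1110 → c = 10001110, weight = 4.
  m = 0001 → c = 00100010, weight = 2.
  m = 1001 → c = 01110011, weight = 5.
  m = 0101 → c = 01111001, weight = 5.
  m = 1101 → c = 00101000, weight = 2.
  m = 0011 → c = 10100110, weight = 4.
  m = 1011 → c = 11110111, weight = 7.
  m = 0111 → c = 11111101, weight = 7.
  m = 1111 → c = 10101100, weight = 4.
Tally weights:
  weight 0: 1 codewords.
  weight 2: 4 codewords.
  weight 3: 1 codewords.
  weight 4: 3 codewords.
  weight 5: 4 codewords.
  weight 7: 3 codewords.
Minimum distance d = smallest w > 0 with A_w > 0 = 2.
Sanity: Σ A_w = 16 = 2^4 = 16 ✓.


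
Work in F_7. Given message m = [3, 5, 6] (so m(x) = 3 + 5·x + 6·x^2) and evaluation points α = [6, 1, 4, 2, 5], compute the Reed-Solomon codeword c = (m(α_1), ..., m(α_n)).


c = [4, 0, 0, 2, 3]

Message polynomial: m(x) = 3 + 5·x + 6·x^2 (mod 7).
For each evaluation point α_i, compute m(α_i) mod 7:
  α_1 = 6: Horner steps 6 → 6 → 4, so m(6) = 4.
  α_2 = 1: Horner steps 6 → 4 → 0, so m(1) = 0.
  α_3 = 4: Horner steps 6 → 1 → 0, so m(4) = 0.
  α_4 = 2: Horner steps 6 → 3 → 2, so m(2) = 2.
  α_5 = 5: Horner steps 6 → 0 → 3, so m(5) = 3.
Codeword c = [4, 0, 0, 2, 3] ∈ F_7^5.


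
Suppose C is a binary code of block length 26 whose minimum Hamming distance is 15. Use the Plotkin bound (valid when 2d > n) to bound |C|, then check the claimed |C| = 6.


Plotkin bound M ≤ 6; given |C| = 6 ≤ bound (satisfied).

Check applicability: 2d = 30, n = 26.
2d − n = 4 > 0, so Plotkin applies.
Compute d/(2d−n) = 15/4 ≈ 3.7500.
⌊d/(2d−n)⌋ = 3.
Plotkin bound: M ≤ 2·3 = 6.
Given |C| = 6, check: satisfied.
This |C| is at the Plotkin bound.


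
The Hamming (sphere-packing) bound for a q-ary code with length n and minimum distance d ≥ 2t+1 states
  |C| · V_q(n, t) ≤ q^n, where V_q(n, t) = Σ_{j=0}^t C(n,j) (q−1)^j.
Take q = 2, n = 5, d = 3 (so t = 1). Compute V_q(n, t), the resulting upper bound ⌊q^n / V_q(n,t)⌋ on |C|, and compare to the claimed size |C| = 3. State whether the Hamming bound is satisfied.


V_q(n, t) = 6, q^n = 32, Hamming bound = 5, |C| = 3 ≤ bound (satisfied).

Step 1: Compute V_q(n, t) = Σ_{j=0}^1 C(n, j) (q−1)^j.
  j = 0: C(5,0)·(1)^0 = 1·1 = 1.
  j = 1: C(5,1)·(1)^1 = 5·1 = 5.
  V_q(n, t) = 1 + 5 = 6.
Step 2: q^n = 2^5 = 32.
Step 3: Hamming bound ⌊q^n / V_q(n,t)⌋ = ⌊32/6⌋ = 5.
Step 4: Compare |C| = 3 to 5: satisfied.
The claimed |C| lies below the Hamming bound.


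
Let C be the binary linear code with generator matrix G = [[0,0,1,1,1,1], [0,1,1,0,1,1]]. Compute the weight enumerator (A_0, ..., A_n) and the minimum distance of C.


Weight distribution: A_0 = 1, A_2 = 1, A_4 = 2. Minimum distance d = 2.

Enumerate all 2^2 = 4 messages m ∈ F_2^2.
For each, compute codeword c = mG in F_2^6, then tally its weight.
  m = 00 → c = 000000, weight = 0.
  m = 10 → c = 001111, weight = 4.
  m = 01 → c = 011011, weight = 4.
  m = 11 → c = 010100, weight = 2.
Tally weights:
  weight 0: 1 codewords.
  weight 2: 1 codewords.
  weight 4: 2 codewords.
Minimum distance d = smallest w > 0 with A_w > 0 = 2.
Sanity: Σ A_w = 4 = 2^2 = 4 ✓.


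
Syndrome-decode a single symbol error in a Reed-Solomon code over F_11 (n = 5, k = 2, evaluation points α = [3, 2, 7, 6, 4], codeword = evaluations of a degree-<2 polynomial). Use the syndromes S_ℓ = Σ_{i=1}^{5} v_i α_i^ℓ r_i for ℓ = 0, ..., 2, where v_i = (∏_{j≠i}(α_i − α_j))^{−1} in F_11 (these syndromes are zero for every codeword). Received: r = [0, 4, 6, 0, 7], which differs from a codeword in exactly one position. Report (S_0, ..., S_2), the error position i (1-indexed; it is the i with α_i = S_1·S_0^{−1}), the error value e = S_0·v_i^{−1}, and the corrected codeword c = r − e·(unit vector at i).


S = (5, 8, 4), error at position 4, error magnitude e = 1, c = [0, 4, 6, 10, 7].

Step 1: column multipliers v_i = (∏_{j≠i}(α_i − α_j))^{−1} mod 11.
  i = 1 (α = 3): (3−2)(3−7)(3−6)(3−4) = 1·(−4)·(−3)·(−1) = −12 ≡ 10, so v_1 = 10^{−1} = 10 (mod 11).
  i = 2 (α = 2): (2−3)(2−7)(2−6)(2−4) = (−1)·(−5)·(−4)·(−2) = 40 ≡ 7, so v_2 = 7^{−1} = 8 (mod 11).
  i = 3 (α = 7): (7−3)(7−2)(7−6)(7−4) = 4·5·1·3 = 60 ≡ 5, so v_3 = 5^{−1} = 9 (mod 11).
  i = 4 (α = 6): (6−3)(6−2)(6−7)(6−4) = 3·4·(−1)·2 = −24 ≡ 9, so v_4 = 9^{−1} = 5 (mod 11).
  i = 5 (α = 4): (4−3)(4−2)(4−7)(4−6) = 1·2·(−3)·(−2) = 12 ≡ 1, so v_5 = 1^{−1} = 1 (mod 11).
  v = [10, 8, 9, 5, 1].
Step 2: syndromes of r = [0, 4, 6, 0, 7] (all sums mod 11).
  S_0 = Σ v_i r_i = 10·0 + 8·4 + 9·6 + 5·0 + 1·7 = 93 ≡ 5.
  S_1 = Σ v_i α_i r_i = 10·3·0 + 8·2·4 + 9·7·6 + 5·6·0 + 1·4·7 = 470 ≡ 8.
  α_i^2 mod 11 = [9, 4, 5, 3, 5].
  S_2 = Σ v_i α_i^2 r_i = 10·9·0 + 8·4·4 + 9·5·6 + 5·3·0 + 1·5·7 = 433 ≡ 4.
  S = (5, 8, 4) ≠ 0, so r is not a codeword (an error is present).
Step 3: locate the error. For a single error e at position i, S_ℓ = v_i·e·α_i^ℓ, so α_err = S_1/S_0.
  S_0^{−1} = 5^{−1} = 9 (mod 11), so α_err = 8·9 = 72 ≡ 6 = α_4. Error position i = 4.
  Consistency check: S_2/S_1 = 4·7 = 28 ≡ 6 = α_err ✓ (single-error assumption holds).
Step 4: error magnitude e = S_0/v_4 = S_0·∏_{j≠4}(α_4 − α_j) = 5·9 = 45 ≡ 1 (mod 11).
Step 5: correct position 4: c_4 = r_4 − e = 0 − 1 ≡ 10 (mod 11). Hence c = [0, 4, 6, 10, 7].
  Check: interpolating c through the α_i gives m(x) = 1 + 7·x (degree < 2) with m(α_i) = c_i for every i, so c is indeed a codeword.


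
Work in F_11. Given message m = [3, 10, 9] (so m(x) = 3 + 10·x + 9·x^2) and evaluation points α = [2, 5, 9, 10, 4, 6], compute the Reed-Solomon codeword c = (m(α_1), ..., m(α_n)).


c = [4, 3, 8, 2, 0, 2]

Message polynomial: m(x) = 3 + 10·x + 9·x^2 (mod 11).
For each evaluation point α_i, compute m(α_i) mod 11:
  α_1 = 2: Horner steps 9 → 6 → 4, so m(2) = 4.
  α_2 = 5: Horner steps 9 → 0 → 3, so m(5) = 3.
  α_3 = 9: Horner steps 9 → 3 → 8, so m(9) = 8.
  α_4 = 10: Horner steps 9 → 1 → 2, so m(10) = 2.
  α_5 = 4: Horner steps 9 → 2 → 0, so m(4) = 0.
  α_6 = 6: Horner steps 9 → 9 → 2, so m(6) = 2.
Codeword c = [4, 3, 8, 2, 0, 2] ∈ F_11^6.


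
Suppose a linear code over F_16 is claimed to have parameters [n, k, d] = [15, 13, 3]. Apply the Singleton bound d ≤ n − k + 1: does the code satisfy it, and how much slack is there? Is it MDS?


Singleton RHS = n − k + 1 = 3, slack = 0, bound satisfied, MDS.

Singleton bound: d ≤ n − k + 1.
Here n = 15, k = 13, so n − k + 1 = 3.
Given d = 3, check d ≤ 3: YES.
Slack = (n − k + 1) − d = 0.
The code is MDS (slack = 0).
Description: the claimed parameters are [15, 13, 3]_16; such a code would be MDS (meets Singleton bound).


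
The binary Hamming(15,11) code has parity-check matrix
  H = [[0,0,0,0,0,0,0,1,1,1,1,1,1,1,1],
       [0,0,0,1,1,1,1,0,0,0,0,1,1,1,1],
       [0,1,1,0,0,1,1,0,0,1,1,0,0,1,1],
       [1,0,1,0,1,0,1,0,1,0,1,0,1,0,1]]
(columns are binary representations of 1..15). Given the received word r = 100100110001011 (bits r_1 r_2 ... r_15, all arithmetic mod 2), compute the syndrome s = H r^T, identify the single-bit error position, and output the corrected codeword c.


s = (0, 1, 1, 1)^T, error position = 7, corrected codeword c = 100100010001011

Compute s = H r^T mod 2 one row at a time:
  s_1 = 1 + 0 + 0 + 0 + 1 + 0 + 1 + 1 = 4 ≡ 0 (mod 2).
  s_2 = 1 + 0 + 0 + 1 + 1 + 0 + 1 + 1 = 5 ≡ 1 (mod 2).
  s_3 = 0 + 0 + 0 + 1 + 0 + 0 + 1 + 1 = 3 ≡ 1 (mod 2).
  s_4 = 1 + 0 + 0 + 1 + 0 + 0 + 0 + 1 = 3 ≡ 1 (mod 2).
s = (0, 1, 1, 1)^T — this equals column 7 of H (binary 0111), so error is at position 7.
Correct: flip bit 7 of r = 100100110001011 to get c = 100100010001011.


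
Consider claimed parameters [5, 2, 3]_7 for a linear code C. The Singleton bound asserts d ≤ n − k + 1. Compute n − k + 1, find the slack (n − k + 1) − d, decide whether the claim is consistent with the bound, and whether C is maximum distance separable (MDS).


Singleton RHS = n − k + 1 = 4, slack = 1, bound satisfied, not MDS.

Singleton bound: d ≤ n − k + 1.
Here n = 5, k = 2, so n − k + 1 = 4.
Given d = 3, check d ≤ 4: YES.
Slack = (n − k + 1) − d = 1.
The code is NOT MDS (slack = 1 > 0).
Description: the claimed parameters are [5, 2, 3]_7; such a code would be non-MDS.


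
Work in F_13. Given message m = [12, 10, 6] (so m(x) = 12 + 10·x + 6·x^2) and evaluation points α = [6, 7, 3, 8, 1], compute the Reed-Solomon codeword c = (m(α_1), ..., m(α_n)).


c = [2, 12, 5, 8, 2]

Message polynomial: m(x) = 12 + 10·x + 6·x^2 (mod 13).
For each evaluation point α_i, compute m(α_i) mod 13:
  α_1 = 6: Horner steps 6 → 7 → 2, so m(6) = 2.
  α_2 = 7: Horner steps 6 → 0 → 12, so m(7) = 12.
  α_3 = 3: Horner steps 6 → 2 → 5, so m(3) = 5.
  α_4 = 8: Horner steps 6 → 6 → 8, so m(8) = 8.
  α_5 = 1: Horner steps 6 → 3 → 2, so m(1) = 2.
Codeword c = [2, 12, 5, 8, 2] ∈ F_13^5.


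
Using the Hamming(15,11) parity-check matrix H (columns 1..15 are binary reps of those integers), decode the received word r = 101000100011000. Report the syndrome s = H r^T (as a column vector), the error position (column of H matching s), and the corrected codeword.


s = (0, 0, 1, 0)^T, error position = 2, corrected codeword c = 111000100011000

Compute s = H r^T mod 2 one row at a time:
  s_1 = 0 + 0 + 0 + 1 + 1 + 0 + 0 + 0 = 2 ≡ 0 (mod 2).
  s_2 = 0 + 0 + 0 + 1 + 1 + 0 + 0 + 0 = 2 ≡ 0 (mod 2).
  s_3 = 0 + 1 + 0 + 1 + 0 + 1 + 0 + 0 = 3 ≡ 1 (mod 2).
  s_4 = 1 + 1 + 0 + 1 + 0 + 1 + 0 + 0 = 4 ≡ 0 (mod 2).
s = (0, 0, 1, 0)^T — this equals column 2 of H (binary 0010), so error is at position 2.
Correct: flip bit 2 of r = 101000100011000 to get c = 111000100011000.
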